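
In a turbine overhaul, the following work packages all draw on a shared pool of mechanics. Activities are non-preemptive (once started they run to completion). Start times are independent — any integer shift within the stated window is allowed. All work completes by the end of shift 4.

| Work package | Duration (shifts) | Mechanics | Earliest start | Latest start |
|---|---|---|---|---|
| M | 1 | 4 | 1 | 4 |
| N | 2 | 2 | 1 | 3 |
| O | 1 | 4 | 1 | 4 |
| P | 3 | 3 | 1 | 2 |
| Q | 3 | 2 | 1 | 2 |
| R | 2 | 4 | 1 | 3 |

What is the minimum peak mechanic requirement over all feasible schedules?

10

Early-start (M@1, N@1, O@1, P@1, Q@1, R@1) gives peak 19: s1:19  s2:11  s3:5  s4:0.
Shift P→2, Q→2, R→3.
Schedule M@1, N@1, O@1, P@2, Q@2, R@3: s1:10  s2:7  s3:9  s4:9 — peak 10.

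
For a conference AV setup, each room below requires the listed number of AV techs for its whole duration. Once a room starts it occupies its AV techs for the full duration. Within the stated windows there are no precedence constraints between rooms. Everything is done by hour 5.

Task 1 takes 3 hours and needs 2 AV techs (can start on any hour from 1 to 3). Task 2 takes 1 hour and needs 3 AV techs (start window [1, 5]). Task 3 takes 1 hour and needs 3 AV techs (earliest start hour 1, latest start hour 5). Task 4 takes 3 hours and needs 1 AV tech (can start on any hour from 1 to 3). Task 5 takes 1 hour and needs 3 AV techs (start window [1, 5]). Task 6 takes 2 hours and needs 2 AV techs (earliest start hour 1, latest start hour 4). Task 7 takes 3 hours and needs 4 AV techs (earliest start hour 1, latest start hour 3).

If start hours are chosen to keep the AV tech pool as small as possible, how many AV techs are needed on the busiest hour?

Early-start (Task 1@1, Task 2@1, Task 3@1, Task 4@1, Task 5@1, Task 6@1, Task 7@1) gives peak 18: h1:18  h2:9  h3:7  h4:0  h5:0.
Shift Task 4→2, Task 5→2, Task 6→4, Task 7→3.
Schedule Task 1@1, Task 2@1, Task 3@1, Task 4@2, Task 5@2, Task 6@4, Task 7@3: h1:8  h2:6  h3:7  h4:7  h5:6 — peak 8.

8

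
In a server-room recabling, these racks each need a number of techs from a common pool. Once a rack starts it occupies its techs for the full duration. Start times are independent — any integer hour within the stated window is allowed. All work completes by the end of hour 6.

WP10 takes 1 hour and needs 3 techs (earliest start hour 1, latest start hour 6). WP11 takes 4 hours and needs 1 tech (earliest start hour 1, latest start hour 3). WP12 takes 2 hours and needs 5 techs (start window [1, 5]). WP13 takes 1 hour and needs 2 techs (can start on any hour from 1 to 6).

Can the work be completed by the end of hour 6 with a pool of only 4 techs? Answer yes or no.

The minimum achievable peak is 5; 4 < 5, so no feasible schedule stays within the cap.

no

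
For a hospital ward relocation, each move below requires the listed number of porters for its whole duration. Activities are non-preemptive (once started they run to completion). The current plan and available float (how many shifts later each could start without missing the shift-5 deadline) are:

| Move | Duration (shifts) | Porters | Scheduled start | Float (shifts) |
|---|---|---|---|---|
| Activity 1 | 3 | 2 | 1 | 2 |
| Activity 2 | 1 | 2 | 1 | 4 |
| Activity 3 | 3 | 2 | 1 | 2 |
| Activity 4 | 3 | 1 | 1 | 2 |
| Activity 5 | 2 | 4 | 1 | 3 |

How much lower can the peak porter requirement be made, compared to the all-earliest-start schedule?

5

Early-start peak: s1:11  s2:9  s3:5  s4:0  s5:0 ⇒ 11.
Leveled (Activity 1@1, Activity 2@1, Activity 3@1, Activity 4@2, Activity 5@4): s1:6  s2:5  s3:5  s4:5  s5:4 ⇒ 6.
Reduction 11 − 6 = 5.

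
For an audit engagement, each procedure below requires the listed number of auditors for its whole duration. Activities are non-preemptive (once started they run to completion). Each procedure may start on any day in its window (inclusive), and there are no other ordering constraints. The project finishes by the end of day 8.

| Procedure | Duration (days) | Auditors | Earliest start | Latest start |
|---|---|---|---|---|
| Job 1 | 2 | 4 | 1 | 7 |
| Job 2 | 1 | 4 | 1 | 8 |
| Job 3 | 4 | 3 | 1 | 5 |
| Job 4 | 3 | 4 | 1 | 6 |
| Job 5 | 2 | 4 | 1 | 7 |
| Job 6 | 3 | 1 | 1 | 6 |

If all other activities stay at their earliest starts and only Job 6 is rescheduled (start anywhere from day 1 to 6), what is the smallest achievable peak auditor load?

19

Job 6@1: d1:20  d2:16  d3:8  d4:3  d5:0  d6:0  d7:0  d8:0 → peak 20
Job 6@2: d1:19  d2:16  d3:8  d4:4  d5:0  d6:0  d7:0  d8:0 → peak 19
Job 6@3: d1:19  d2:15  d3:8  d4:4  d5:1  d6:0  d7:0  d8:0 → peak 19
Job 6@4: d1:19  d2:15  d3:7  d4:4  d5:1  d6:1  d7:0  d8:0 → peak 19
Job 6@5: d1:19  d2:15  d3:7  d4:3  d5:1  d6:1  d7:1  d8:0 → peak 19
Job 6@6: d1:19  d2:15  d3:7  d4:3  d5:0  d6:1  d7:1  d8:1 → peak 19
Best is Job 6@2, peak 19.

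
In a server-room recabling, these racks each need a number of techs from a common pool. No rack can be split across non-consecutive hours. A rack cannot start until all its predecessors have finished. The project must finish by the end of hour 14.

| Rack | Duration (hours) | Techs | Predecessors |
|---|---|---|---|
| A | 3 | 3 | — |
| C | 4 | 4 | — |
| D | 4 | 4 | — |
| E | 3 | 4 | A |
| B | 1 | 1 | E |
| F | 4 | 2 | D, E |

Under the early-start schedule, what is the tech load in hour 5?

At early start, hour 5 has: E.
Demand: 4 = 4.

4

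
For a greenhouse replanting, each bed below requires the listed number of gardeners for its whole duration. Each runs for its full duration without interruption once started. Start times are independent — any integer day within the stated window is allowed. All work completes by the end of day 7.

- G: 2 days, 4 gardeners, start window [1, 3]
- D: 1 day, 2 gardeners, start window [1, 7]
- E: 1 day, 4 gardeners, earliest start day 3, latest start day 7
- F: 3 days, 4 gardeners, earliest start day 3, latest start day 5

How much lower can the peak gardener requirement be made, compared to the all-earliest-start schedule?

Early-start peak: d1:6  d2:4  d3:8  d4:4  d5:4  d6:0  d7:0 ⇒ 8.
Leveled (G@1, D@3, E@4, F@5): d1:4  d2:4  d3:2  d4:4  d5:4  d6:4  d7:4 ⇒ 4.
Reduction 8 − 4 = 4.

4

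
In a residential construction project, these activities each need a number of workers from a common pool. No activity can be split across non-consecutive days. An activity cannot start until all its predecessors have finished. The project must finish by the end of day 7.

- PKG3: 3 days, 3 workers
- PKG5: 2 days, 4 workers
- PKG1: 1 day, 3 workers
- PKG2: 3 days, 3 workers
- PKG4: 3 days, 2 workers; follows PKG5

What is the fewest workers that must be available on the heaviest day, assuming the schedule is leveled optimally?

7

Early-start (PKG3@1, PKG5@1, PKG1@1, PKG2@1, PKG4@3) gives peak 13: d1:13  d2:10  d3:8  d4:2  d5:2  d6:0  d7:0.
Shift PKG1→3, PKG2→4, PKG4→4.
Schedule PKG3@1, PKG5@1, PKG1@3, PKG2@4, PKG4@4: d1:7  d2:7  d3:6  d4:5  d5:5  d6:5  d7:0 — peak 7.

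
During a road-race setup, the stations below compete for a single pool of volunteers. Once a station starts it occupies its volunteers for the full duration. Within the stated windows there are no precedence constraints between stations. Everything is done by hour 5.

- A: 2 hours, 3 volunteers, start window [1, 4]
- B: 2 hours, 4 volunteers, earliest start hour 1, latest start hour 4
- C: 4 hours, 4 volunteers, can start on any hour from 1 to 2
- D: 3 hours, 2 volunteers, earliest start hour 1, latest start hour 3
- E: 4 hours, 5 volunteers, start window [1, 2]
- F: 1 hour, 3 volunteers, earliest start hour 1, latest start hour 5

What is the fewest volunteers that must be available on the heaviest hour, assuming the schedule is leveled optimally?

14

Early-start (A@1, B@1, C@1, D@1, E@1, F@1) gives peak 21: h1:21  h2:18  h3:11  h4:9  h5:0.
Shift B→4, F→3.
Schedule A@1, B@4, C@1, D@1, E@1, F@3: h1:14  h2:14  h3:14  h4:13  h5:4 — peak 14.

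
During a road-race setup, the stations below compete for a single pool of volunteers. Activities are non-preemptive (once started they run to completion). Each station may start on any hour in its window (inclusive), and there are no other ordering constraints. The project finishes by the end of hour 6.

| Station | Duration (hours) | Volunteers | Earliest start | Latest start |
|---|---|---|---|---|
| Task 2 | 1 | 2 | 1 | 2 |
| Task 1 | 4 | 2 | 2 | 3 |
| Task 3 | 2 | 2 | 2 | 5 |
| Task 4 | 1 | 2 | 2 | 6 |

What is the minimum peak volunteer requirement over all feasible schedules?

4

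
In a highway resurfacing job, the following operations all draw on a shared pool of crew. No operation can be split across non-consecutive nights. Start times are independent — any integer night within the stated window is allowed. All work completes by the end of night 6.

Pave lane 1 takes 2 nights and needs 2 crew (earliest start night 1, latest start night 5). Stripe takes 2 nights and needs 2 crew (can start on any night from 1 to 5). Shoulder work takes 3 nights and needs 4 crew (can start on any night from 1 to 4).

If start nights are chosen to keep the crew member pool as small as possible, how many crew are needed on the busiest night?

4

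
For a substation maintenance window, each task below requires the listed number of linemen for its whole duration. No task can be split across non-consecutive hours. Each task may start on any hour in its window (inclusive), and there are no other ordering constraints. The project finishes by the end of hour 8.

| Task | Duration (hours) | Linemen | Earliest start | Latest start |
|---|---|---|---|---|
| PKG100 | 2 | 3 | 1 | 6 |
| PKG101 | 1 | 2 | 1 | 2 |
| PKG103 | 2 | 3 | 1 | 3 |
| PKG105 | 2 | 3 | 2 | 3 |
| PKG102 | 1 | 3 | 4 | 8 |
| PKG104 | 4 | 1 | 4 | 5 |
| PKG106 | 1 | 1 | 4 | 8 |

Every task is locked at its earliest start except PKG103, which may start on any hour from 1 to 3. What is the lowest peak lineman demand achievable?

PKG103@1: h1:8  h2:9  h3:3  h4:5  h5:1  h6:1  h7:1  h8:0 → peak 9
PKG103@2: h1:5  h2:9  h3:6  h4:5  h5:1  h6:1  h7:1  h8:0 → peak 9
PKG103@3: h1:5  h2:6  h3:6  h4:8  h5:1  h6:1  h7:1  h8:0 → peak 8
Best is PKG103@3, peak 8.

8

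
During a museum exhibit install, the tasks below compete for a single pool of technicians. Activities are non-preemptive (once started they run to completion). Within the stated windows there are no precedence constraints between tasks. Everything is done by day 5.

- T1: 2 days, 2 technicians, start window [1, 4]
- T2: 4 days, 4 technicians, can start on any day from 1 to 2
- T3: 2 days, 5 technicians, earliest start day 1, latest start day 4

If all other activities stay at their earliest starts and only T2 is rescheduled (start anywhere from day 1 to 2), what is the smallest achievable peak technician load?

11

T2@1: d1:11  d2:11  d3:4  d4:4  d5:0 → peak 11
T2@2: d1:7  d2:11  d3:4  d4:4  d5:4 → peak 11
Best is T2@1, peak 11.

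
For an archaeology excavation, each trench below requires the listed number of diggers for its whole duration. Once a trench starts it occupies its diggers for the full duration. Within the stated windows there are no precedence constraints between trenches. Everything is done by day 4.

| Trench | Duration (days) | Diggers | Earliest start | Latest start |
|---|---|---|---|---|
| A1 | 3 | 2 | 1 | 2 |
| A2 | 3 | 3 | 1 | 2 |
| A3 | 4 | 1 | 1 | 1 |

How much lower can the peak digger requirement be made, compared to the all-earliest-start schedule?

0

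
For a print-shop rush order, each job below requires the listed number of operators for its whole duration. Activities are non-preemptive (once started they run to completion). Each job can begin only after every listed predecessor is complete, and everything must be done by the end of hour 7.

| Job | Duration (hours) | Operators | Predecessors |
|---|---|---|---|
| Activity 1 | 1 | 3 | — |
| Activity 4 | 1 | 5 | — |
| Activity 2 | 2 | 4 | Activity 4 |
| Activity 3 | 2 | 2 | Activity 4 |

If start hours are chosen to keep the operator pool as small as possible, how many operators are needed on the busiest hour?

Early-start (Activity 1@1, Activity 4@1, Activity 2@2, Activity 3@2) gives peak 8: h1:8  h2:6  h3:6  h4:0  h5:0  h6:0  h7:0.
Shift Activity 4→2, Activity 2→3, Activity 3→5.
Schedule Activity 1@1, Activity 4@2, Activity 2@3, Activity 3@5: h1:3  h2:5  h3:4  h4:4  h5:2  h6:2  h7:0 — peak 5.

5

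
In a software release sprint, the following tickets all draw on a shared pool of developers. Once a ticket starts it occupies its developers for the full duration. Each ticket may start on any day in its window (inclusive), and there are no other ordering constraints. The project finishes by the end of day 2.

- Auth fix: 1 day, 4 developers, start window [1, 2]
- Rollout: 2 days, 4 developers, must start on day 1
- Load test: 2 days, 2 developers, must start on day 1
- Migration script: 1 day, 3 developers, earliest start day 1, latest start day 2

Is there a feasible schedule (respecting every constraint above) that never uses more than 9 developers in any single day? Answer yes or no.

no

Total developer-days = 19; over 2 days the average is 19/2 > 9, so some day must exceed 9.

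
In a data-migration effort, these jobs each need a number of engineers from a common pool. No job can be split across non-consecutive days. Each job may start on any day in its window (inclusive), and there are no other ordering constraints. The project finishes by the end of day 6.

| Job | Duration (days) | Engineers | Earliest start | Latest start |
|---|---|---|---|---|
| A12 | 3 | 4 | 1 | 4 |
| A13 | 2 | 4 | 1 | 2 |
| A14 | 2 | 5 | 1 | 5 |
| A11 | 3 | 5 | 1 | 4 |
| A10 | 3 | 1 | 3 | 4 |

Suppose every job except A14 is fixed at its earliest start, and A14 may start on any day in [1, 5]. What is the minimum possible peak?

13

A14@1: d1:18  d2:18  d3:10  d4:1  d5:1  d6:0 → peak 18
A14@2: d1:13  d2:18  d3:15  d4:1  d5:1  d6:0 → peak 18
A14@3: d1:13  d2:13  d3:15  d4:6  d5:1  d6:0 → peak 15
A14@4: d1:13  d2:13  d3:10  d4:6  d5:6  d6:0 → peak 13
A14@5: d1:13  d2:13  d3:10  d4:1  d5:6  d6:5 → peak 13
Best is A14@4, peak 13.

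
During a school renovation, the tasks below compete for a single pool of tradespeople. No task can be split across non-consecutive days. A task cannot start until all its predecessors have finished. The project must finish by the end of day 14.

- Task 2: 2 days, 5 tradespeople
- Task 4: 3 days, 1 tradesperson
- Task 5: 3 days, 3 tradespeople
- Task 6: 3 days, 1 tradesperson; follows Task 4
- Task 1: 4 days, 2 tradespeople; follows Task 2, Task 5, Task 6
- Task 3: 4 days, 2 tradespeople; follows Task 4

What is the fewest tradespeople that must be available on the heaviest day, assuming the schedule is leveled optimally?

5

Early-start (Task 2@1, Task 4@1, Task 5@1, Task 6@4, Task 1@7, Task 3@4) gives peak 9: d1:9  d2:9  d3:4  d4:3  d5:3  d6:3  d7:4  d8:2  d9:2  d10:2  d11:0  d12:0  d13:0  d14:0.
Shift Task 4→3, Task 5→3, Task 6→6, Task 1→9, Task 3→6.
Schedule Task 2@1, Task 4@3, Task 5@3, Task 6@6, Task 1@9, Task 3@6: d1:5  d2:5  d3:4  d4:4  d5:4  d6:3  d7:3  d8:3  d9:4  d10:2  d11:2  d12:2  d13:0  d14:0 — peak 5.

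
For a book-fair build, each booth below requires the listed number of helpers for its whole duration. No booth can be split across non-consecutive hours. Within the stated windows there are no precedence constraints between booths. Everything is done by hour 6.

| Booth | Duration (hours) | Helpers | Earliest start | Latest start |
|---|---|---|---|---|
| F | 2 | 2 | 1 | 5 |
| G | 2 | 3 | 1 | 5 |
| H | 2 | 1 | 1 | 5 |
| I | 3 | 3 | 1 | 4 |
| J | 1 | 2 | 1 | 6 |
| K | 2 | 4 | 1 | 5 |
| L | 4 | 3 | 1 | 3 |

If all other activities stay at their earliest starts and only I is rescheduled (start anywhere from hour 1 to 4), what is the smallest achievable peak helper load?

I@1: h1:18  h2:16  h3:6  h4:3  h5:0  h6:0 → peak 18
I@2: h1:15  h2:16  h3:6  h4:6  h5:0  h6:0 → peak 16
I@3: h1:15  h2:13  h3:6  h4:6  h5:3  h6:0 → peak 15
I@4: h1:15  h2:13  h3:3  h4:6  h5:3  h6:3 → peak 15
Best is I@3, peak 15.

15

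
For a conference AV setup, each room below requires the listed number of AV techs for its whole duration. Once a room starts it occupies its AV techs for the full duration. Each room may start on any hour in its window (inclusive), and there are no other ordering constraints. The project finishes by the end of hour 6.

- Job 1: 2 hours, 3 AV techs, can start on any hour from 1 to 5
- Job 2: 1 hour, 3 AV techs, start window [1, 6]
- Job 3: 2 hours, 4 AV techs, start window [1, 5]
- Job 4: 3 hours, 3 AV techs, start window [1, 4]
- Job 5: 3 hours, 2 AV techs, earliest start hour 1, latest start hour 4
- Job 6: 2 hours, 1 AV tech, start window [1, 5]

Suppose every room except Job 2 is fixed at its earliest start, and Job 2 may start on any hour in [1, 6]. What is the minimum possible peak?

13

Job 2@1: h1:16  h2:13  h3:5  h4:0  h5:0  h6:0 → peak 16
Job 2@2: h1:13  h2:16  h3:5  h4:0  h5:0  h6:0 → peak 16
Job 2@3: h1:13  h2:13  h3:8  h4:0  h5:0  h6:0 → peak 13
Job 2@4: h1:13  h2:13  h3:5  h4:3  h5:0  h6:0 → peak 13
Job 2@5: h1:13  h2:13  h3:5  h4:0  h5:3  h6:0 → peak 13
Job 2@6: h1:13  h2:13  h3:5  h4:0  h5:0  h6:3 → peak 13
Best is Job 2@3, peak 13.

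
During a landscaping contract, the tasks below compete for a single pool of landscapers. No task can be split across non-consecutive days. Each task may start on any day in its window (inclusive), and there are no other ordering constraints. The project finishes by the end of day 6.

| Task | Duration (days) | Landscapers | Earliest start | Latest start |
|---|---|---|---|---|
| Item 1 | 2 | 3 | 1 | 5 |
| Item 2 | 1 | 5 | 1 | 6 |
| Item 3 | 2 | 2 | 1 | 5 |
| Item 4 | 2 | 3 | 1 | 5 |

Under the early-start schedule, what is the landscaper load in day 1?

13

At early start, day 1 has: Item 1, Item 2, Item 3, Item 4.
Demand: 3 + 5 + 2 + 3 = 13.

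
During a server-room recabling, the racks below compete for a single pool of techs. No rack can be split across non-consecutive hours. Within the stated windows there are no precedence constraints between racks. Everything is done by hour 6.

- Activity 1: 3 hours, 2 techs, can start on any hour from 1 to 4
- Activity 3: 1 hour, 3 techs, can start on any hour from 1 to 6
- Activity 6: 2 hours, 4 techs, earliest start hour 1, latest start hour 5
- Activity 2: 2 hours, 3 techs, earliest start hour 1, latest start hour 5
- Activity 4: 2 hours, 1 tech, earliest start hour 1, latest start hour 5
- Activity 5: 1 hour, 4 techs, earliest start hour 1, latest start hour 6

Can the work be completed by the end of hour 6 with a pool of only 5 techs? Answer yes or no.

Schedule Activity 1@1, Activity 3@1, Activity 6@4, Activity 2@2, Activity 4@4, Activity 5@6: h1:5  h2:5  h3:5  h4:5  h5:5  h6:4 — peak 5 ≤ 5.

yes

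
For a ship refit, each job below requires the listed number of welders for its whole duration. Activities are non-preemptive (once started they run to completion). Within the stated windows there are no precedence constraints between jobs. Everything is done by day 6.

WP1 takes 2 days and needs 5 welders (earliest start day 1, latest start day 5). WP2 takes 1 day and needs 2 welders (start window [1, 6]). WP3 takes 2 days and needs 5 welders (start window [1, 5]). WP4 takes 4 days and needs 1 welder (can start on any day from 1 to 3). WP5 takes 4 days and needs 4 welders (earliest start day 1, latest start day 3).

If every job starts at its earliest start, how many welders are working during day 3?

At early start, day 3 has: WP4, WP5.
Demand: 1 + 4 = 5.

5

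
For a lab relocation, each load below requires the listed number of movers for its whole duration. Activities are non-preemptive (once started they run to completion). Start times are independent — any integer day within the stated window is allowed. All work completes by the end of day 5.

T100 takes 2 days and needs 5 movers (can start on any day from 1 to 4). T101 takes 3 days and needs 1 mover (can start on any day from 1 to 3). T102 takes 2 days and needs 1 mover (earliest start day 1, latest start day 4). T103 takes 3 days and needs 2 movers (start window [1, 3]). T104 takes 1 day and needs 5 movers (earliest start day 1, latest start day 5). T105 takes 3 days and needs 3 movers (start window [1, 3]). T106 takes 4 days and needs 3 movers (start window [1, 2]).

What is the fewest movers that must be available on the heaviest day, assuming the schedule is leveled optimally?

10

Early-start (T100@1, T101@1, T102@1, T103@1, T104@1, T105@1, T106@1) gives peak 20: d1:20  d2:15  d3:9  d4:3  d5:0.
Shift T103→3, T104→5, T105→3.
Schedule T100@1, T101@1, T102@1, T103@3, T104@5, T105@3, T106@1: d1:10  d2:10  d3:9  d4:8  d5:10 — peak 10.
Total mover-days = 47 over 5 days ⇒ peak ≥ ⌈47/5⌉ = 10, so 10 is optimal.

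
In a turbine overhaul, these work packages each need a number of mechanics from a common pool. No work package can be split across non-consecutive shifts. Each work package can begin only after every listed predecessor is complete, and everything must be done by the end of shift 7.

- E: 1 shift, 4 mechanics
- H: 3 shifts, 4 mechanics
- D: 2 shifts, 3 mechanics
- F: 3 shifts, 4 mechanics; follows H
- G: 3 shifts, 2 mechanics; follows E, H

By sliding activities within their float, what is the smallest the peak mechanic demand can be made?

7

Early-start (E@1, H@1, D@1, F@4, G@4) gives peak 11: s1:11  s2:7  s3:4  s4:6  s5:6  s6:6  s7:0.
Shift H→2, F→5, G→5.
Schedule E@1, H@2, D@1, F@5, G@5: s1:7  s2:7  s3:4  s4:4  s5:6  s6:6  s7:6 — peak 7.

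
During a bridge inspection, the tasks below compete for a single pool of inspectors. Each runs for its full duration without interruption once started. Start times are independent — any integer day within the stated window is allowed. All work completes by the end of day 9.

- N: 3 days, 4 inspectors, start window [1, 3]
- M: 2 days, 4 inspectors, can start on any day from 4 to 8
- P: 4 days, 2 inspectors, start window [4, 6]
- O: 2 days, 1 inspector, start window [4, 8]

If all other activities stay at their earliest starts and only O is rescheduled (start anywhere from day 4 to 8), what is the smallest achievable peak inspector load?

6

O@4: d1:4  d2:4  d3:4  d4:7  d5:7  d6:2  d7:2  d8:0  d9:0 → peak 7
O@5: d1:4  d2:4  d3:4  d4:6  d5:7  d6:3  d7:2  d8:0  d9:0 → peak 7
O@6: d1:4  d2:4  d3:4  d4:6  d5:6  d6:3  d7:3  d8:0  d9:0 → peak 6
O@7: d1:4  d2:4  d3:4  d4:6  d5:6  d6:2  d7:3  d8:1  d9:0 → peak 6
O@8: d1:4  d2:4  d3:4  d4:6  d5:6  d6:2  d7:2  d8:1  d9:1 → peak 6
Best is O@6, peak 6.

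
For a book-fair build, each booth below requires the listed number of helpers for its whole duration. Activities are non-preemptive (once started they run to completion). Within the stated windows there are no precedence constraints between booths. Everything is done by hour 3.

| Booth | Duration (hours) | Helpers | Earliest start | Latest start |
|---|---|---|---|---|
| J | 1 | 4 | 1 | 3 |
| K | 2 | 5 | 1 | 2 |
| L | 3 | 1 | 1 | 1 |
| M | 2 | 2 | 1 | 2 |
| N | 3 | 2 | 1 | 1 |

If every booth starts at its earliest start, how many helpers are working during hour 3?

3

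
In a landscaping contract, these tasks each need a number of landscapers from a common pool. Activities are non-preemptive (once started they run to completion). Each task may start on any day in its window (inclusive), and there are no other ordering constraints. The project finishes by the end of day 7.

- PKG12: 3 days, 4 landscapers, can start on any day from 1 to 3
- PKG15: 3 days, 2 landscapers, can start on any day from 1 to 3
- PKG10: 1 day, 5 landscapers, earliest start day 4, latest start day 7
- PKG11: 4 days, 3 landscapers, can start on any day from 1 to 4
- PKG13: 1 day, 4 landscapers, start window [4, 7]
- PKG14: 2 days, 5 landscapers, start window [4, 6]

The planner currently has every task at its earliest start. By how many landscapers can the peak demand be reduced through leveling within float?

9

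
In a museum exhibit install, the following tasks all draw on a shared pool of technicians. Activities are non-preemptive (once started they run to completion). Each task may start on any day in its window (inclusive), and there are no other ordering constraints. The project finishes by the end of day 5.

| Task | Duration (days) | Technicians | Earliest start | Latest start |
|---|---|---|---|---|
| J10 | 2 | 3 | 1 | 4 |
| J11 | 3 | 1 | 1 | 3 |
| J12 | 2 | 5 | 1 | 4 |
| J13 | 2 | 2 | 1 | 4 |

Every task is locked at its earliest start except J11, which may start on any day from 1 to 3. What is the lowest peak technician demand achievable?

10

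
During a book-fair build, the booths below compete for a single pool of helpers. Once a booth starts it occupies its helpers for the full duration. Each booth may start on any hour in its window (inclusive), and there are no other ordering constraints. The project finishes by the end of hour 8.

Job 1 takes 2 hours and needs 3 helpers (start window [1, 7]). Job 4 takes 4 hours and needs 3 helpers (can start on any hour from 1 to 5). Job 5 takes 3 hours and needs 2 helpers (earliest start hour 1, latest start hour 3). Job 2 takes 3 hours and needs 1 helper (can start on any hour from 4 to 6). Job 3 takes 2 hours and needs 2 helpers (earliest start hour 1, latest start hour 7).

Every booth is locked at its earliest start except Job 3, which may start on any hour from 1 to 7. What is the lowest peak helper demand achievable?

8

Job 3@1: h1:10  h2:10  h3:5  h4:4  h5:1  h6:1  h7:0  h8:0 → peak 10
Job 3@2: h1:8  h2:10  h3:7  h4:4  h5:1  h6:1  h7:0  h8:0 → peak 10
Job 3@3: h1:8  h2:8  h3:7  h4:6  h5:1  h6:1  h7:0  h8:0 → peak 8
Job 3@4: h1:8  h2:8  h3:5  h4:6  h5:3  h6:1  h7:0  h8:0 → peak 8
Job 3@5: h1:8  h2:8  h3:5  h4:4  h5:3  h6:3  h7:0  h8:0 → peak 8
Job 3@6: h1:8  h2:8  h3:5  h4:4  h5:1  h6:3  h7:2  h8:0 → peak 8
Job 3@7: h1:8  h2:8  h3:5  h4:4  h5:1  h6:1  h7:2  h8:2 → peak 8
Best is Job 3@3, peak 8.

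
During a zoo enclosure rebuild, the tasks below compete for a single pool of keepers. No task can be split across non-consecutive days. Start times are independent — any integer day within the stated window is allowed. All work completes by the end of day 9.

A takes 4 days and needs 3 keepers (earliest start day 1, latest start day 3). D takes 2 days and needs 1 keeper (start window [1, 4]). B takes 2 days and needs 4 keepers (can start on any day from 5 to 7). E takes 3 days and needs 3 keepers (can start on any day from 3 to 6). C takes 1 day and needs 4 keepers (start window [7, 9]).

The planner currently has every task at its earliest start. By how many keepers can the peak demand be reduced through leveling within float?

1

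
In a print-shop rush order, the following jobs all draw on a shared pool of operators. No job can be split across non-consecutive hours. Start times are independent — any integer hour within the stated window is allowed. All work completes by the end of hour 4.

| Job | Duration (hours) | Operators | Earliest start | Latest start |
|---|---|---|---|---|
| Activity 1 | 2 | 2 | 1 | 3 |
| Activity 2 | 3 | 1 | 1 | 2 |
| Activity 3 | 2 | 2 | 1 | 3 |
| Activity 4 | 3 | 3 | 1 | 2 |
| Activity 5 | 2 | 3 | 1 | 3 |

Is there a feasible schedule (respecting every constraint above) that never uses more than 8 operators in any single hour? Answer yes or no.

Schedule Activity 1@1, Activity 2@1, Activity 3@1, Activity 4@1, Activity 5@3: h1:8  h2:8  h3:7  h4:3 — peak 8 ≤ 8.

yes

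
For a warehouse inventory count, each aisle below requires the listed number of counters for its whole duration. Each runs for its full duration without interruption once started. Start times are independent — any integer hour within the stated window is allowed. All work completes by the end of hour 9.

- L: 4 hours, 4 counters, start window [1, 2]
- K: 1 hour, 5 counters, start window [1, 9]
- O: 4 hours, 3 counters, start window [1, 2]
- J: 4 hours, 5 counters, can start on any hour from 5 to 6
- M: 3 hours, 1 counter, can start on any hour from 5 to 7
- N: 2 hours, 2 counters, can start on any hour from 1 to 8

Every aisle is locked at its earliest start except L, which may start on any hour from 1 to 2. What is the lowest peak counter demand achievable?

L@1: h1:14  h2:9  h3:7  h4:7  h5:6  h6:6  h7:6  h8:5  h9:0 → peak 14
L@2: h1:10  h2:9  h3:7  h4:7  h5:10  h6:6  h7:6  h8:5  h9:0 → peak 10
Best is L@2, peak 10.

10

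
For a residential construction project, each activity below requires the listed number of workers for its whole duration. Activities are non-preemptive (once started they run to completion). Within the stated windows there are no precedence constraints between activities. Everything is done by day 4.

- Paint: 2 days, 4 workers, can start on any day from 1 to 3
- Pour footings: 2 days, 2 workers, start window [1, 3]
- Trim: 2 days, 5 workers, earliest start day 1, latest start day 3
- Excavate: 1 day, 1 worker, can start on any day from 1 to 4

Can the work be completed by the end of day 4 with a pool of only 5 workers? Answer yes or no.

no

Total worker-days = 23; over 4 days the average is 23/4 > 5, so some day must exceed 5.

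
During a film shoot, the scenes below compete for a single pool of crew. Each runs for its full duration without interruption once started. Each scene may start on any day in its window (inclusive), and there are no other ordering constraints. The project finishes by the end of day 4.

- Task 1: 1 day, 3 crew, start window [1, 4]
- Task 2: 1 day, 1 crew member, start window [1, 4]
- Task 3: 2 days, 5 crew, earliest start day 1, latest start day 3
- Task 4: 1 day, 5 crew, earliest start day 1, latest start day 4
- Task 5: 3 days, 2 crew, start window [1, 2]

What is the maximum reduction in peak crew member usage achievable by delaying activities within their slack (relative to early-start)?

Early-start peak: d1:16  d2:7  d3:2  d4:0 ⇒ 16.
Leveled (Task 1@1, Task 2@1, Task 3@2, Task 4@4, Task 5@1): d1:6  d2:7  d3:7  d4:5 ⇒ 7.
Reduction 16 − 7 = 9.

9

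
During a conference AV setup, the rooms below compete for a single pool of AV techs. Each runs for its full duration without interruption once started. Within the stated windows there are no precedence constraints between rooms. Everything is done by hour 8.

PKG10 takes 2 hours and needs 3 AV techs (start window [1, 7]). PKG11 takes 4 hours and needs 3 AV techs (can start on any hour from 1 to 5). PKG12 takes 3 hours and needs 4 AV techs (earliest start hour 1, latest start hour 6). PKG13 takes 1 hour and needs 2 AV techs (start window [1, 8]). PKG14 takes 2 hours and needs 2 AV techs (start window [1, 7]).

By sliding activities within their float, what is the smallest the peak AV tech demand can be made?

6

Early-start (PKG10@1, PKG11@1, PKG12@1, PKG13@1, PKG14@1) gives peak 14: h1:14  h2:12  h3:7  h4:3  h5:0  h6:0  h7:0  h8:0.
Shift PKG12→5, PKG13→3, PKG14→4.
Schedule PKG10@1, PKG11@1, PKG12@5, PKG13@3, PKG14@4: h1:6  h2:6  h3:5  h4:5  h5:6  h6:4  h7:4  h8:0 — peak 6.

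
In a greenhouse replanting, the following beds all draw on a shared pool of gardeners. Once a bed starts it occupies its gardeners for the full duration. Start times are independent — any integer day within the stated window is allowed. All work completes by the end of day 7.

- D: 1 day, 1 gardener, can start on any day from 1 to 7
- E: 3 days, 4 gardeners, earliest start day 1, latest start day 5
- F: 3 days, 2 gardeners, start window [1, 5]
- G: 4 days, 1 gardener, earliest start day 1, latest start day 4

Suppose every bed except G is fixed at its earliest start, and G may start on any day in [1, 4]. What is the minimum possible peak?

7

G@1: d1:8  d2:7  d3:7  d4:1  d5:0  d6:0  d7:0 → peak 8
G@2: d1:7  d2:7  d3:7  d4:1  d5:1  d6:0  d7:0 → peak 7
G@3: d1:7  d2:6  d3:7  d4:1  d5:1  d6:1  d7:0 → peak 7
G@4: d1:7  d2:6  d3:6  d4:1  d5:1  d6:1  d7:1 → peak 7
Best is G@2, peak 7.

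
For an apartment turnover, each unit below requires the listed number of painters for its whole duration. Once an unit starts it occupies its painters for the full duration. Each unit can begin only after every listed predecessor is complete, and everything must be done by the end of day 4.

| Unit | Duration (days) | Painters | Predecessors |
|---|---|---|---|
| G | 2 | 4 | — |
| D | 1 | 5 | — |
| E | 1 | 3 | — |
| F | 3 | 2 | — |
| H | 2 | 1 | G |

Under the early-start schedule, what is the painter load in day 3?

3

At early start, day 3 has: F, H.
Demand: 2 + 1 = 3.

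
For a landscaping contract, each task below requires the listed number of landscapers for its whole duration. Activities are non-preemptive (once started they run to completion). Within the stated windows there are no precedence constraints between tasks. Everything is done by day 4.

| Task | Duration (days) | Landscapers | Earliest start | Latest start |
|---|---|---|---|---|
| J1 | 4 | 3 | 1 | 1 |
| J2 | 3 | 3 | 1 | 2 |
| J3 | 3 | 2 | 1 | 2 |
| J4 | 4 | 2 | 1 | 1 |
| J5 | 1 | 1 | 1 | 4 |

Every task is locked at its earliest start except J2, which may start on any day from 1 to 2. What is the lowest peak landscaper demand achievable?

J2@1: d1:11  d2:10  d3:10  d4:5 → peak 11
J2@2: d1:8  d2:10  d3:10  d4:8 → peak 10
Best is J2@2, peak 10.

10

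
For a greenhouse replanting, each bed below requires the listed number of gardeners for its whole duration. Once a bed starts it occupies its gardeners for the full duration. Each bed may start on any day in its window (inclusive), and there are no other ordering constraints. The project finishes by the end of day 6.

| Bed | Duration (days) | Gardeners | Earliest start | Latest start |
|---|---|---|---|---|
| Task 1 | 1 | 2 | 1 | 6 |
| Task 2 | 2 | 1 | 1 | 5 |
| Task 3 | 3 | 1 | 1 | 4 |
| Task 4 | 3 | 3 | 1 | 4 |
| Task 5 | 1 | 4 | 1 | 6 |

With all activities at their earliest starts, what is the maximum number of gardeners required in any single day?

Early-start schedule: Task 1@1, Task 2@1, Task 3@1, Task 4@1, Task 5@1.
Load per day: day 1: 11, day 2: 5, day 3: 4, day 4: 0, day 5: 0, day 6: 0.
Peak is 11.

11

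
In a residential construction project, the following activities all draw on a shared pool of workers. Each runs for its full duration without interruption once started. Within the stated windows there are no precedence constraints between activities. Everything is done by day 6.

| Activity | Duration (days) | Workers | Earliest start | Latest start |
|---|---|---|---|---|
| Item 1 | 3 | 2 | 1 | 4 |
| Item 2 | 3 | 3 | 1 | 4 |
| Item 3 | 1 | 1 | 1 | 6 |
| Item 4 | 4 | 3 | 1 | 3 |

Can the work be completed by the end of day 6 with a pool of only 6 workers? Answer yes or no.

Schedule Item 1@1, Item 2@4, Item 3@1, Item 4@1: d1:6  d2:5  d3:5  d4:6  d5:3  d6:3 — peak 6 ≤ 6.

yes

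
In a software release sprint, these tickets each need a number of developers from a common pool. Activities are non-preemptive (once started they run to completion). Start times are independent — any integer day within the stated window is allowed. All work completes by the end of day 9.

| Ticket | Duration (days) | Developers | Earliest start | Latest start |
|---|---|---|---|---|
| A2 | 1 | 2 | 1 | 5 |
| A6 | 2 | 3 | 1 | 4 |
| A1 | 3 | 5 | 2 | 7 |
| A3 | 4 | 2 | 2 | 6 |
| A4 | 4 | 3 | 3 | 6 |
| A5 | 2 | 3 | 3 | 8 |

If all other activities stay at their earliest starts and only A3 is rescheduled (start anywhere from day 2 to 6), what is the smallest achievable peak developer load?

11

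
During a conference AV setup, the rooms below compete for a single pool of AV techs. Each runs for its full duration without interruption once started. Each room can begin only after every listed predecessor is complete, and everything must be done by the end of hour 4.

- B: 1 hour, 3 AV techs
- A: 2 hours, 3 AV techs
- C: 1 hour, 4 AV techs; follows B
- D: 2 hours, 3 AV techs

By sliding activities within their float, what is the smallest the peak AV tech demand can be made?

Early-start (B@1, A@1, C@2, D@1) gives peak 10: h1:9  h2:10  h3:0  h4:0.
Shift C→4, D→2.
Schedule B@1, A@1, C@4, D@2: h1:6  h2:6  h3:3  h4:4 — peak 6.

6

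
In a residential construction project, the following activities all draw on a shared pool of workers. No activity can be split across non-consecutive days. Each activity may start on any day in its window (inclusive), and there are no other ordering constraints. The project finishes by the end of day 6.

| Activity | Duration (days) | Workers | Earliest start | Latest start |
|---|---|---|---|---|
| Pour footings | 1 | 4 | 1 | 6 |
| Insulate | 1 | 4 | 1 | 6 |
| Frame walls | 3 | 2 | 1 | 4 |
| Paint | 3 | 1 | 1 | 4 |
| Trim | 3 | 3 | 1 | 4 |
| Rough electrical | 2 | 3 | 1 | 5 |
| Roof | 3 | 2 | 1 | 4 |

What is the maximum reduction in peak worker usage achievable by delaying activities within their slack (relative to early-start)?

11

Early-start peak: d1:19  d2:11  d3:8  d4:0  d5:0  d6:0 ⇒ 19.
Leveled (Pour footings@1, Insulate@1, Frame walls@2, Paint@2, Trim@2, Rough electrical@5, Roof@2): d1:8  d2:8  d3:8  d4:8  d5:3  d6:3 ⇒ 8.
Reduction 19 − 8 = 11.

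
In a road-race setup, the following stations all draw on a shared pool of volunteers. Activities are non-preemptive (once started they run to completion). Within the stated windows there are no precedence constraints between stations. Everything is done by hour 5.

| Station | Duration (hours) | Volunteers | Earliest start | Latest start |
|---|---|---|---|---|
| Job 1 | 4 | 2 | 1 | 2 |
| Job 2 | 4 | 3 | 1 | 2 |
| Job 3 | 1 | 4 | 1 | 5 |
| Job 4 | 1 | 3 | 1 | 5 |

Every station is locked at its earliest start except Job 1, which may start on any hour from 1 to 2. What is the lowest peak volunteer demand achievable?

10

Job 1@1: h1:12  h2:5  h3:5  h4:5  h5:0 → peak 12
Job 1@2: h1:10  h2:5  h3:5  h4:5  h5:2 → peak 10
Best is Job 1@2, peak 10.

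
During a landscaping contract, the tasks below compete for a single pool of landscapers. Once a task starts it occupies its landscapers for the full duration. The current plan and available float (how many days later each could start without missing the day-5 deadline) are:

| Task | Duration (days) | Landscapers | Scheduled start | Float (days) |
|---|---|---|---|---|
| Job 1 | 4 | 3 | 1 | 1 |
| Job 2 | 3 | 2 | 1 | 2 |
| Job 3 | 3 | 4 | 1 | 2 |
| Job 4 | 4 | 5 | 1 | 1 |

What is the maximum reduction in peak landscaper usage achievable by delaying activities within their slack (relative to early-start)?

Early-start peak: d1:14  d2:14  d3:14  d4:8  d5:0 ⇒ 14.
Leveled (Job 1@1, Job 2@1, Job 3@1, Job 4@1): d1:14  d2:14  d3:14  d4:8  d5:0 ⇒ 14.
Reduction 14 − 14 = 0.

0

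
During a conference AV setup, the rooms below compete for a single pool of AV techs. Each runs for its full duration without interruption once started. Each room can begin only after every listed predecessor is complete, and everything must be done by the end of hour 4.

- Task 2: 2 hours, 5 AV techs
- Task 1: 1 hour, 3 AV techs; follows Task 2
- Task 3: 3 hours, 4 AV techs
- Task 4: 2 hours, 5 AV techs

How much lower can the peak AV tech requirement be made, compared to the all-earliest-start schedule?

5

Early-start peak: h1:14  h2:14  h3:7  h4:0 ⇒ 14.
Leveled (Task 2@1, Task 1@4, Task 3@1, Task 4@3): h1:9  h2:9  h3:9  h4:8 ⇒ 9.
Reduction 14 − 9 = 5.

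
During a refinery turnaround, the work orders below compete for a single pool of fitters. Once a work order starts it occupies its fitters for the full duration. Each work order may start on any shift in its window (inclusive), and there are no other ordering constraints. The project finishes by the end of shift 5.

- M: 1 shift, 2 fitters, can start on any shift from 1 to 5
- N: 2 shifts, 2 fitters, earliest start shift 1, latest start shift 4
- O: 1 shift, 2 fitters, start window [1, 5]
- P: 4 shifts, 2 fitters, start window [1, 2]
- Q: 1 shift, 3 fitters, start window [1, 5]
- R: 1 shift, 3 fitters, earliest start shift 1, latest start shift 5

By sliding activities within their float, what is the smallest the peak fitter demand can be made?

5

Early-start (M@1, N@1, O@1, P@1, Q@1, R@1) gives peak 14: s1:14  s2:4  s3:2  s4:2  s5:0.
Shift O→3, P→2, Q→4, R→5.
Schedule M@1, N@1, O@3, P@2, Q@4, R@5: s1:4  s2:4  s3:4  s4:5  s5:5 — peak 5.
Total fitter-shifts = 22 over 5 shifts ⇒ peak ≥ ⌈22/5⌉ = 5, so 5 is optimal.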